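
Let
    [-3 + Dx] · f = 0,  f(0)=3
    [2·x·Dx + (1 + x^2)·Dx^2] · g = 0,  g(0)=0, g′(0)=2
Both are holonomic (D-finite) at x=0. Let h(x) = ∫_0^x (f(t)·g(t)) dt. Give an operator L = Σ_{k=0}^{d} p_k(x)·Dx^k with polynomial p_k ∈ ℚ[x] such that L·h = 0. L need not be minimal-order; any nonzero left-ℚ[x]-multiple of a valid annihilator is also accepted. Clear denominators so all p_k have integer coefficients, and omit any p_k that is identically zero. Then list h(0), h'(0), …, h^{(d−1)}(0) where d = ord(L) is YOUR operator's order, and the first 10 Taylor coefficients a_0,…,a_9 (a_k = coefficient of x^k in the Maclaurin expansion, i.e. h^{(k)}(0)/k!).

f: a_k = 3, 9, 27/2, 27/2, 81/8, 243/40, 243/80, 729/560, 2187/4480, 729/4480, …
g: a_k = 0, 2, 0, -2/3, 0, 2/5, 0, -2/7, 0, 2/9, …
h₀=f·g: eliminate ⇒ L₀, order ≤ 1·2.
h=∫h₀ ⇒ L = L₀·Dx.
L = (9 - 6·x + 9·x^2)·Dx + (-6 + 2·x - 6·x^2)·Dx^2 + (1 + x^2)·Dx^3  (order 3).
h: a_k = 0, 0, 3, 6, 25/4, 21/5, 83/40, 27/28, 1083/2240, 43/280, …
ICs: h(0) = 0, h′(0) = 0, h′′(0) = 6.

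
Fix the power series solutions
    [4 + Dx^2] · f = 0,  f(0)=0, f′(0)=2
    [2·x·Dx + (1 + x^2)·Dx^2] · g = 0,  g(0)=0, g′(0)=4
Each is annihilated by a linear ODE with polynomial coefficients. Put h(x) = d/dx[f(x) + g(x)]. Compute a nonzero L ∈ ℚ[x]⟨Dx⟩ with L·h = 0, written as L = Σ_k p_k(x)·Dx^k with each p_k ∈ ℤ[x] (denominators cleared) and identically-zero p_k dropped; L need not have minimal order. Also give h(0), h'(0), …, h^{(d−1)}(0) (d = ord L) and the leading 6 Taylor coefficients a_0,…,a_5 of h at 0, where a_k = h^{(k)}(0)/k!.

L = (-32·x + 80·x^3 + 16·x^5) + (4 + 32·x^2 + 36·x^4 + 8·x^6)·Dx + (-8·x + 20·x^3 + 4·x^5)·Dx^2 + (1 + 8·x^2 + 9·x^4 + 2·x^6)·Dx^3  (order 3).
h: a_k = 6, 0, -8, 0, 16/3, 0, …
ICs: h(0) = 6, h′(0) = 0, h′′(0) = -16.

f: a_k = 0, 2, 0, -4/3, 0, 4/15, …
g: a_k = 0, 4, 0, -4/3, 0, 4/5, …
Sum ⇒ L₀ = lclm(L_f,L_g) in ℚ(x)⟨Dx⟩.
h=h₀': d/dx-closure on L₀ ⇒ L.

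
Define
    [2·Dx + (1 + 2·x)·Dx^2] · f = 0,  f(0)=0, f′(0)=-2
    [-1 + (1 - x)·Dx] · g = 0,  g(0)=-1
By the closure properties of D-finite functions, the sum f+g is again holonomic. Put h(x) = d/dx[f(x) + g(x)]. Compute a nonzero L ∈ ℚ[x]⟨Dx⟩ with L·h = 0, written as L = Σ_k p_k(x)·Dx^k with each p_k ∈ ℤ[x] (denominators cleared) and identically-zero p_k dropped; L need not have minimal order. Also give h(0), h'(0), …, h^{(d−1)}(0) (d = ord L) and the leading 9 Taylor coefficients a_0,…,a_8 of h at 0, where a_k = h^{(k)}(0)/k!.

L = (-14 - 4·x) + (1 - 20·x - 8·x^2)·Dx + (2 + 3·x - 3·x^2 - 2·x^3)·Dx^2  (order 2).
h: a_k = -3, 2, -11, 12, -37, 58, -135, 248, -521, …
ICs: h(0) = -3, h′(0) = 2.

f: a_k = 0, -2, 2, -8/3, 4, -32/5, 32/3, -128/7, 32, …
g: a_k = -1, -1, -1, -1, -1, -1, -1, -1, -1, …
Sum ⇒ L₀ = lclm(L_f,L_g) in ℚ(x)⟨Dx⟩.
Differentiate: ansatz ord ≤ ord L₀ ⇒ L.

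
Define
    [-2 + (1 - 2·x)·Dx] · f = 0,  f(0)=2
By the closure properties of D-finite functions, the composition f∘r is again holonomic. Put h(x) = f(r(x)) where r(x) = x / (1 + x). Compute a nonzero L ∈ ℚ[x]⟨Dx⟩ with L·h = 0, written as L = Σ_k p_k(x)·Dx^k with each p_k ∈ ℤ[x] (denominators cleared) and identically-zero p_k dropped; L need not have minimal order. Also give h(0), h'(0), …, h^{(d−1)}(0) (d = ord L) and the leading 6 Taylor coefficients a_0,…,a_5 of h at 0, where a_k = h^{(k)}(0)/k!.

f: a_k = 2, 4, 8, 16, 32, 64, …
L₀ from L_f via x↦r, Dx↦r'^{-1}Dx.
L = 2 + (-1 + x^2)·Dx  (order 1).
h: a_k = 2, 4, 4, 4, 4, 4, …
ICs: h(0) = 2.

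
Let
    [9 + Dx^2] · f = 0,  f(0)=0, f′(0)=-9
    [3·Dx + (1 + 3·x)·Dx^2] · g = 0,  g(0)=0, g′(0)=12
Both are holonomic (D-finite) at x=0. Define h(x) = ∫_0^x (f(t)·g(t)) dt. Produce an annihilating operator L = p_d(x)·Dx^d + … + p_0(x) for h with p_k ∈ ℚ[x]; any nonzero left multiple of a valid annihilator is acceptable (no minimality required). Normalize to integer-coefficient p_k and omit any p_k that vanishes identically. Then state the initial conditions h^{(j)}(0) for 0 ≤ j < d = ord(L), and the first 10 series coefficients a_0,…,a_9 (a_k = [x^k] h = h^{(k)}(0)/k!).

f: a_k = 0, -9, 0, 27/2, 0, -243/40, 0, 729/560, 0, -729/4480, …
g: a_k = 0, 12, -18, 36, -81, 972/5, -486, 8748/7, -6561/2, 8748, …
L₀ := L_f ⊗_s L_g (sym. prod.), ord ≤ 4.
h=∫₀ˣh₀: take L = L₀·Dx.
L = (-81 + 486·x + 4617·x^2 + 11664·x^3 + 8748·x^4)·Dx + (36 + 540·x + 1944·x^2 + 1944·x^3)·Dx^2 + (180·x + 1134·x^2 + 2592·x^3 + 1944·x^4)·Dx^3 + (4 + 60·x + 216·x^2 + 216·x^3)·Dx^4 + (1 + 14·x + 69·x^2 + 144·x^3 + 108·x^4)·Dx^5  (order 5).
h: a_k = 0, 0, 0, -36, 81/2, -162/5, 81, -2673/14, 67797/160, -27459/28, …
ICs: h(0) = 0, h′(0) = 0, h′′(0) = 0, h′′′(0) = -216, h′′′′(0) = 972.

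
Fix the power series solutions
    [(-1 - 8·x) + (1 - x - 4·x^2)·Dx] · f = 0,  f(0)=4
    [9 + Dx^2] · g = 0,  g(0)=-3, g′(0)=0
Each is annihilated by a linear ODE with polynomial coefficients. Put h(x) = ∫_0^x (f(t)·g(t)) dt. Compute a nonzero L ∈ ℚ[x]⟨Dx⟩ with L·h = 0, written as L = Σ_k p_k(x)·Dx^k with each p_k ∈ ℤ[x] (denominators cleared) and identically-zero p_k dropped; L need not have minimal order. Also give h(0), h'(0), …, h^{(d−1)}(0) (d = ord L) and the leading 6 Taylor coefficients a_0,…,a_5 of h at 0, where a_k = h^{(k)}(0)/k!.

f: a_k = 4, 4, 20, 36, 116, 260, …
g: a_k = -3, 0, 27/2, 0, -81/8, 0, …
Sym-product of L_f,L_g gives L₀ (≤ ord 2).
h=∫h₀ ⇒ L = L₀·Dx.
L = (-1 + 9·x + 36·x^2)·Dx + (2 + 16·x)·Dx^2 + (-1 + x + 4·x^2)·Dx^3  (order 3).
h: a_k = 0, -12, -6, -2, -27/2, -237/10, …
ICs: h(0) = 0, h′(0) = -12, h′′(0) = -12.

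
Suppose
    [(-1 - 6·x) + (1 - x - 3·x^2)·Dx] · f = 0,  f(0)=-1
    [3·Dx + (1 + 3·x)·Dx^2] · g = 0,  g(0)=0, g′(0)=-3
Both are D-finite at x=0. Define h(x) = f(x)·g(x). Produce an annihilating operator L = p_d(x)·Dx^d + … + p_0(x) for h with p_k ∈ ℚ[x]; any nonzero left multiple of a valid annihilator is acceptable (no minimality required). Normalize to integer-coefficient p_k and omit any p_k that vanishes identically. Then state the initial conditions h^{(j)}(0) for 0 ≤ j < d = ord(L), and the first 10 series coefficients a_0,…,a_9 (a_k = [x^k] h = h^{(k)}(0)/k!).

L = (9 + 36·x) + (-1 + 21·x + 45·x^2)·Dx + (-1 - 2·x + 6·x^2 + 9·x^3)·Dx^2  (order 2).
h: a_k = 0, 3, -3/2, 33/2, -33/4, 1797/20, -282/5, 73581/140, -129849/280, 923997/280, …
ICs: h(0) = 0, h′(0) = 3.

f: a_k = -1, -1, -4, -7, -19, -40, -97, -217, -508, -1159, …
g: a_k = 0, -3, 9/2, -9, 81/4, -243/5, 243/2, -2187/7, 6561/8, -2187, …
L₀ := L_f ⊗_s L_g (sym. prod.), ord ≤ 2.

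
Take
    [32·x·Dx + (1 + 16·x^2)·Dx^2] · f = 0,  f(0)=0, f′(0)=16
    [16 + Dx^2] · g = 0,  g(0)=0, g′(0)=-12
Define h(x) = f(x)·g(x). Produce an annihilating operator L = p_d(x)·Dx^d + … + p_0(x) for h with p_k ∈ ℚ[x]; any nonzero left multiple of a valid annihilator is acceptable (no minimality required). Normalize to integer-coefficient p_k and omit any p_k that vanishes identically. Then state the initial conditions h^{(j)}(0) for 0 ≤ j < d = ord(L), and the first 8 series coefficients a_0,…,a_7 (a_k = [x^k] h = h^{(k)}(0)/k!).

L = (1280 + 53248·x^2 + 360448·x^4 + 2097152·x^6 + 8388608·x^8) + (1536·x + 40960·x^3 + 393216·x^5 + 2097152·x^7)·Dx + (96 + 4096·x^2 + 36864·x^4 + 262144·x^6 + 1048576·x^8)·Dx^2 + (96·x + 2560·x^3 + 24576·x^5 + 131072·x^7)·Dx^3 + (1 + 48·x^2 + 896·x^4 + 8192·x^6 + 32768·x^8)·Dx^4  (order 4).
h: a_k = 0, 0, -192, 0, 1536, 0, -38912/3, 0, …
ICs: h(0) = 0, h′(0) = 0, h′′(0) = -384, h′′′(0) = 0.

f: a_k = 0, 16, 0, -256/3, 0, 4096/5, 0, -65536/7, …
g: a_k = 0, -12, 0, 32, 0, -128/5, 0, 1024/105, …
Product ⇒ symmetric product L₀, ord ≤ 4.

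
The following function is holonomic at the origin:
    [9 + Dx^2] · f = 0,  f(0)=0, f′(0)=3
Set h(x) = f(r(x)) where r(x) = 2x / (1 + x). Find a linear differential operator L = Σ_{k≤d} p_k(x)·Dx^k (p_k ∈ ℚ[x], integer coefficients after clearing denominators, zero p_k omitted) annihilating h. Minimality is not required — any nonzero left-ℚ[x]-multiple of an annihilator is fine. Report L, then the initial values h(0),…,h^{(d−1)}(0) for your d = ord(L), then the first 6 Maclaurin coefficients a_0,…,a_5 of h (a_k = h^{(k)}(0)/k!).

f: a_k = 0, 3, 0, -9/2, 0, 81/40, …
Change of var in L_f (x↦r) gives L₀.
L = 36 + (2 + 6·x + 6·x^2 + 2·x^3)·Dx + (1 + 4·x + 6·x^2 + 4·x^3 + x^4)·Dx^2  (order 2).
h: a_k = 0, 6, -6, -30, 102, -726/5, …
ICs: h(0) = 0, h′(0) = 6.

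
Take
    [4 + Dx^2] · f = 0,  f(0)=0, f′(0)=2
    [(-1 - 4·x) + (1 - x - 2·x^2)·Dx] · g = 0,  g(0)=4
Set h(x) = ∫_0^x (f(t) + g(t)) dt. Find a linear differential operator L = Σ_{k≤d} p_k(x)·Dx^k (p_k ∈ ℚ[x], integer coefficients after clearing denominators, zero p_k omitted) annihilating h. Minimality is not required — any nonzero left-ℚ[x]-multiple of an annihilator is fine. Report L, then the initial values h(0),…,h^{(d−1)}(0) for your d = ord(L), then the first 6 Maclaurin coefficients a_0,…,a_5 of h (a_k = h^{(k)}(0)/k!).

L = (-68 - 304·x - 200·x^2 - 320·x^3 - 160·x^4 - 128·x^5)·Dx + (20 - 12·x - 24·x^2 - 8·x^3 - 48·x^4 - 96·x^5 - 64·x^6)·Dx^2 + (-17 - 76·x - 50·x^2 - 80·x^3 - 40·x^4 - 32·x^5)·Dx^3 + (5 - 3·x - 6·x^2 - 2·x^3 - 12·x^4 - 24·x^5 - 16·x^6)·Dx^4  (order 4).
h: a_k = 0, 4, 3, 4, 14/3, 44/5, …
ICs: h(0) = 0, h′(0) = 4, h′′(0) = 6, h′′′(0) = 24.

f: a_k = 0, 2, 0, -4/3, 0, 4/15, …
g: a_k = 4, 4, 12, 20, 44, 84, …
h₀=f+g: left-lcm gives L₀, ord ≤ 3.
h=∫₀ˣh₀: take L = L₀·Dx.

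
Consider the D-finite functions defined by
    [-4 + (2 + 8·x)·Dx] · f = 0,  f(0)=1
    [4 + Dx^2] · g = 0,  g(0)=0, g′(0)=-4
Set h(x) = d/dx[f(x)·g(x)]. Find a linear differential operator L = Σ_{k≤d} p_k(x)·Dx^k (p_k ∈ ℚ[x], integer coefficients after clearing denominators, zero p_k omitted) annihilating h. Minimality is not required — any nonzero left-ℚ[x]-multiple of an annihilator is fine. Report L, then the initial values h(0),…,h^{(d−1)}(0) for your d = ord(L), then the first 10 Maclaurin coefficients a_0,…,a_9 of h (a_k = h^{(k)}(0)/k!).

f: a_k = 1, 2, -2, 4, -10, 28, -84, 264, -858, 2860, …
g: a_k = 0, -4, 0, 8/3, 0, -8/15, 0, 16/315, 0, -8/2835, …
Product ⇒ symmetric product L₀, ord ≤ 2.
Derive L from L₀ (diff closure).
L = (8 + 96·x + 256·x^2 + 256·x^3 + 256·x^4) + (2 - 48·x^2 - 64·x^3)·Dx + (1 + 10·x + 36·x^2 + 64·x^3 + 64·x^4)·Dx^2  (order 2).
h: a_k = -4, -16, 32, -128/3, 512/3, -3072/5, 97792/45, -495616/63, 9109504/315, -8708096/81, …
ICs: h(0) = -4, h′(0) = -16.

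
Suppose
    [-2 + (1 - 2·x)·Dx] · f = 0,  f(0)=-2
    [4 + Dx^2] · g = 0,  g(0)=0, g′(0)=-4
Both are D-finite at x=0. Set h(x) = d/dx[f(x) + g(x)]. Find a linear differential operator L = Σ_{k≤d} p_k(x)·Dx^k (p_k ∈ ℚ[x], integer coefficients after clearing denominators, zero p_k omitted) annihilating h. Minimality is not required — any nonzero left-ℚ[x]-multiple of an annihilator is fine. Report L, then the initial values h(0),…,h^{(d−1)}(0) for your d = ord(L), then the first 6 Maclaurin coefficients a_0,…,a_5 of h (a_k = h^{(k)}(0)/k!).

L = (208 - 64·x + 64·x^2) + (-28 + 72·x - 48·x^2 + 32·x^3)·Dx + (52 - 16·x + 16·x^2)·Dx^2 + (-7 + 18·x - 12·x^2 + 8·x^3)·Dx^3  (order 3).
h: a_k = -8, -16, -40, -128, -968/3, -768, …
ICs: h(0) = -8, h′(0) = -16, h′′(0) = -80.

f: a_k = -2, -4, -8, -16, -32, -64, …
g: a_k = 0, -4, 0, 8/3, 0, -8/15, …
L₀ := lclm(L_f,L_g); ord L₀ ≤ 1+2.
h₀' ⇒ L via d/dx closure of L₀.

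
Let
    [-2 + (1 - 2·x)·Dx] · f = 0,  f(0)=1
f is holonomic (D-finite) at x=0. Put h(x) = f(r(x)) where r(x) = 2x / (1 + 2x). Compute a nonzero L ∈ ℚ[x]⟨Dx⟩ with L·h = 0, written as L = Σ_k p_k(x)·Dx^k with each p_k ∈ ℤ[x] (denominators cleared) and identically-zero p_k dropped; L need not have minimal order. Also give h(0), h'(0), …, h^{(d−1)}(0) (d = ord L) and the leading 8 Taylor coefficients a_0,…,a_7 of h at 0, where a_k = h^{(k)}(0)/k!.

L = 4 + (-1 + 4·x^2)·Dx  (order 1).
h: a_k = 1, 4, 8, 16, 32, 64, 128, 256, …
ICs: h(0) = 1.

f: a_k = 1, 2, 4, 8, 16, 32, 64, 128, …
f∘r: x↦r, Dx↦Dx/r' in L_f ⇒ L₀.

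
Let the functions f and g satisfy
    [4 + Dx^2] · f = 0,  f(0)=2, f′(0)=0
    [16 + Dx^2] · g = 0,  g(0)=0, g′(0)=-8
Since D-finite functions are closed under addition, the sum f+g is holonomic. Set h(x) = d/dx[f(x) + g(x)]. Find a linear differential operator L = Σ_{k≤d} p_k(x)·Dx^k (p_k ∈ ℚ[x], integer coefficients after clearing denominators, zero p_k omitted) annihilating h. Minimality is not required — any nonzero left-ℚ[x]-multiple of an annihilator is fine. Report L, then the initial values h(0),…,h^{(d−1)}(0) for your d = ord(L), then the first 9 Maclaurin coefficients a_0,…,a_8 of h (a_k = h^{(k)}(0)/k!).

f: a_k = 2, 0, -4, 0, 4/3, 0, -8/45, 0, 4/315, …
g: a_k = 0, -8, 0, 64/3, 0, -256/15, 0, 2048/315, 0, …
Sum ⇒ L₀ = lclm(L_f,L_g) in ℚ(x)⟨Dx⟩.
Derive L from L₀ (diff closure).
L = 64 + 20·Dx^2 + Dx^4  (order 4).
h: a_k = -8, -8, 64, 16/3, -256/3, -16/15, 2048/45, 32/315, -4096/315, …
ICs: h(0) = -8, h′(0) = -8, h′′(0) = 128, h′′′(0) = 32.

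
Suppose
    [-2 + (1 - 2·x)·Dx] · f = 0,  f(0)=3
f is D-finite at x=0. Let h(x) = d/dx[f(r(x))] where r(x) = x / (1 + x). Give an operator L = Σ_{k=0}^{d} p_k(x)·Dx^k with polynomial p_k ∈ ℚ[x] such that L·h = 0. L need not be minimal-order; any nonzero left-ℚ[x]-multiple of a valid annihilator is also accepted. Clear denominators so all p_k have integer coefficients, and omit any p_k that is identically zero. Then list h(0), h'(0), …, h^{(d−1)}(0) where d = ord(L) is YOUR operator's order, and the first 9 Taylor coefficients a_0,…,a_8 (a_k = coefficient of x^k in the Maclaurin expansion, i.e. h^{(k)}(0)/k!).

f: a_k = 3, 6, 12, 24, 48, 96, 192, 384, 768, …
f∘r: x↦r, Dx↦Dx/r' in L_f ⇒ L₀.
h₀' ⇒ L via d/dx closure of L₀.
L = 2 + (-1 + x)·Dx  (order 1).
h: a_k = 6, 12, 18, 24, 30, 36, 42, 48, 54, …
ICs: h(0) = 6.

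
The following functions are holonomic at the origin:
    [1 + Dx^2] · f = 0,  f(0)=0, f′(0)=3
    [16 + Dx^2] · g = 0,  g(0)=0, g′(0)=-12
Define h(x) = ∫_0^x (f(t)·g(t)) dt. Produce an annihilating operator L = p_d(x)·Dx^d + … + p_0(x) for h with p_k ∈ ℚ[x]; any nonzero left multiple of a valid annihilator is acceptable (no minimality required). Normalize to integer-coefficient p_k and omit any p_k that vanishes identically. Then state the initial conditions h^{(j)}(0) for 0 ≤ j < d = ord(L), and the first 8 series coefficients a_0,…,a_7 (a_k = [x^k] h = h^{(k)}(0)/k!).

L = 225·Dx + 34·Dx^3 + Dx^5  (order 5).
h: a_k = 0, 0, 0, -12, 0, 102/5, 0, -133/10, …
ICs: h(0) = 0, h′(0) = 0, h′′(0) = 0, h′′′(0) = -72, h′′′′(0) = 0.

f: a_k = 0, 3, 0, -1/2, 0, 1/40, 0, -1/1680, …
g: a_k = 0, -12, 0, 32, 0, -128/5, 0, 1024/105, …
h₀=f·g: eliminate ⇒ L₀, order ≤ 2·2.
∫: right-multiply L₀ by Dx.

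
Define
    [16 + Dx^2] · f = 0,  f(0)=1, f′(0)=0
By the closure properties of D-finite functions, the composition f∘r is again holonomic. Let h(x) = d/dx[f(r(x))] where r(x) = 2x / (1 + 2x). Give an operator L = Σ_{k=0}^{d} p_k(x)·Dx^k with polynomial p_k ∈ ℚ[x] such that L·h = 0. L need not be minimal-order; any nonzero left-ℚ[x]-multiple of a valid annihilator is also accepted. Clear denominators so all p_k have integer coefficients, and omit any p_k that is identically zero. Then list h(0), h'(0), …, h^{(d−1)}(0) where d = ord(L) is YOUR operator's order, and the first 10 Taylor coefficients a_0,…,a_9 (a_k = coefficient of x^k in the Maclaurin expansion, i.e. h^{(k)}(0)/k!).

L = (88 + 96·x + 96·x^2) + (12 + 72·x + 144·x^2 + 96·x^3)·Dx + (1 + 8·x + 24·x^2 + 32·x^3 + 16·x^4)·Dx^2  (order 2).
h: a_k = 0, -64, 384, -2560/3, -5120/3, 351232/15, -587776/5, 25739264/63, -36732928/35, 4802363392/2835, …
ICs: h(0) = 0, h′(0) = -64.

f: a_k = 1, 0, -8, 0, 32/3, 0, -256/45, 0, 512/315, 0, …
h₀=f(r): pull back L_f along r ⇒ L₀.
h₀' ⇒ L via d/dx closure of L₀.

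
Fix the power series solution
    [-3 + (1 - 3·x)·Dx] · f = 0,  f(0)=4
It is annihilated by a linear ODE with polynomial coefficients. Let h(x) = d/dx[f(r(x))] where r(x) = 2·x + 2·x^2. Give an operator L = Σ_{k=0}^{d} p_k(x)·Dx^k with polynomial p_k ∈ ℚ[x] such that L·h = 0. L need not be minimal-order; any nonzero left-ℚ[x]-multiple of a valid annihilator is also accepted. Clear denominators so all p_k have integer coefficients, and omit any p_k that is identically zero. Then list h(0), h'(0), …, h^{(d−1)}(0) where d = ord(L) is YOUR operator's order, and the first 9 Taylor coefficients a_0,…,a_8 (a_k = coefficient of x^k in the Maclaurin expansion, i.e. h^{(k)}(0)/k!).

f: a_k = 4, 12, 36, 108, 324, 972, 2916, 8748, 26244, …
f∘r: x↦r, Dx↦Dx/r' in L_f ⇒ L₀.
Differentiate: ansatz ord ≤ ord L₀ ⇒ L.
L = (14 + 36·x + 36·x^2) + (-1 + 4·x + 18·x^2 + 12·x^3)·Dx  (order 1).
h: a_k = 24, 336, 3456, 31680, 272160, 2244672, 17998848, 141378048, 1093150080, …
ICs: h(0) = 24.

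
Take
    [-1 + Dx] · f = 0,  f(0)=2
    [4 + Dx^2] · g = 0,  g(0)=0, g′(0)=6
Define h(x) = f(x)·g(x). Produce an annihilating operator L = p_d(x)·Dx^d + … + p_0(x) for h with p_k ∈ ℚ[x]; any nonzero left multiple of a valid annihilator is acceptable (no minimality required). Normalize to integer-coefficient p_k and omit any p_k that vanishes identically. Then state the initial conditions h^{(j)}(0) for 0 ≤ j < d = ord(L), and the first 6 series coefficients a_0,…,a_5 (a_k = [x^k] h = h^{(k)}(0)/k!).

f: a_k = 2, 2, 1, 1/3, 1/12, 1/60, …
g: a_k = 0, 6, 0, -4, 0, 4/5, …
L₀ := L_f ⊗_s L_g (sym. prod.), ord ≤ 2.
L = 5 - 2·Dx + Dx^2  (order 2).
h: a_k = 0, 12, 12, -2, -6, -19/10, …
ICs: h(0) = 0, h′(0) = 12.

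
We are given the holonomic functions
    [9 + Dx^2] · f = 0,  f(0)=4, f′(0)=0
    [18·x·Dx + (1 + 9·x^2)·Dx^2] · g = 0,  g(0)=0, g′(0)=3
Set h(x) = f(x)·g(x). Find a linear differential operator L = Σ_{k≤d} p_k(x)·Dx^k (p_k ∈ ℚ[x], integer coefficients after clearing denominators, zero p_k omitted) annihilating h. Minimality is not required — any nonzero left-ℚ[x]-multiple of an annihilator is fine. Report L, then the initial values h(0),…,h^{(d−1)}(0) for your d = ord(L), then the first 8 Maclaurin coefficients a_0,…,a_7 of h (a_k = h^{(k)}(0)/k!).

L = (810 + 18954·x^2 + 72171·x^4 + 236196·x^6 + 531441·x^8) + (972·x + 14580·x^3 + 78732·x^5 + 236196·x^7)·Dx + (108 + 2592·x^2 + 13122·x^4 + 52488·x^6 + 118098·x^8)·Dx^2 + (108·x + 1620·x^3 + 8748·x^5 + 26244·x^7)·Dx^3 + (2 + 54·x^2 + 567·x^4 + 2916·x^6 + 6561·x^8)·Dx^4  (order 4).
h: a_k = 0, 12, 0, -90, 0, 3969/10, 0, -316143/140, …
ICs: h(0) = 0, h′(0) = 12, h′′(0) = 0, h′′′(0) = -540.

f: a_k = 4, 0, -18, 0, 27/2, 0, -81/20, 0, …
g: a_k = 0, 3, 0, -9, 0, 243/5, 0, -2187/7, …
f·g: L₀ = L_f ⊗_s L_g, ord ≤ 2·2.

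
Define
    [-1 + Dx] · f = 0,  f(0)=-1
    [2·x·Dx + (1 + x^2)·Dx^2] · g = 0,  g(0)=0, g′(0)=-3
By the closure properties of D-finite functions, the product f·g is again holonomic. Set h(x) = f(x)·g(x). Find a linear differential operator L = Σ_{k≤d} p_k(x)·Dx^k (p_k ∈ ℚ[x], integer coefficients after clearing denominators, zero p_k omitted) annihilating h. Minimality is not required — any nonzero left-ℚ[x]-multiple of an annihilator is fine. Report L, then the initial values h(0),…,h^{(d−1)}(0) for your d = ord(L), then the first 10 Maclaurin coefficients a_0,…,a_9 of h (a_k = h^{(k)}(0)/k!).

f: a_k = -1, -1, -1/2, -1/6, -1/24, -1/120, -1/720, -1/5040, -1/40320, -1/362880, …
g: a_k = 0, -3, 0, 1, 0, -3/5, 0, 3/7, 0, -1/3, …
h₀=f·g: eliminate ⇒ L₀, order ≤ 1·2.
L = (1 - 2·x + x^2) + (-2 + 2·x - 2·x^2)·Dx + (1 + x^2)·Dx^2  (order 2).
h: a_k = 0, 3, 3, 1/2, -1/2, 9/40, 11/24, -93/560, -113/336, 1151/8064, …
ICs: h(0) = 0, h′(0) = 3.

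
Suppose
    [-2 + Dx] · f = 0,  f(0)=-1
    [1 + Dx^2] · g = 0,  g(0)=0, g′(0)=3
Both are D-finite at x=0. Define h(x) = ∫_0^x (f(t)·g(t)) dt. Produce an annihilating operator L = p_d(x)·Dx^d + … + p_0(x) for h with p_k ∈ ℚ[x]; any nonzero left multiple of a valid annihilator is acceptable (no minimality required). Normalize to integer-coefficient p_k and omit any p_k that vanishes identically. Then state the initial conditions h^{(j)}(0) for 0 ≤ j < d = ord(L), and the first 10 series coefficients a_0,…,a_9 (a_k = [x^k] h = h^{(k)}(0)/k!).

L = 5·Dx - 4·Dx^2 + Dx^3  (order 3).
h: a_k = 0, 0, -3/2, -2, -11/8, -3/5, -41/240, -11/420, 29/13440, 1/360, …
ICs: h(0) = 0, h′(0) = 0, h′′(0) = -3.

f: a_k = -1, -2, -2, -4/3, -2/3, -4/15, -4/45, -8/315, -2/315, -4/2835, …
g: a_k = 0, 3, 0, -1/2, 0, 1/40, 0, -1/1680, 0, 1/120960, …
h₀=f·g: eliminate ⇒ L₀, order ≤ 1·2.
h=∫h₀ ⇒ L = L₀·Dx.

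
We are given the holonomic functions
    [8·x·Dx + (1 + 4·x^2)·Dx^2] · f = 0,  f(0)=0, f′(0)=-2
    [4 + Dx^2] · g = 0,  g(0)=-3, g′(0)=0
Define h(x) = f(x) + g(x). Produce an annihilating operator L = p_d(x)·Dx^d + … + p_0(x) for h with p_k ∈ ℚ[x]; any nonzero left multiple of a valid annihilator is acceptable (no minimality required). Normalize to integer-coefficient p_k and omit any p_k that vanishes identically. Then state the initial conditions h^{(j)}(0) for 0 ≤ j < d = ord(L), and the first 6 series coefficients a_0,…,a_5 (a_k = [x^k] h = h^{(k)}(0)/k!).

L = (-352·x + 1792·x^3 + 512·x^5)·Dx + (-4 + 112·x^2 + 576·x^4 + 256·x^6)·Dx^2 + (-88·x + 448·x^3 + 128·x^5)·Dx^3 + (-1 + 28·x^2 + 144·x^4 + 64·x^6)·Dx^4  (order 4).
h: a_k = -3, -2, 6, 8/3, -2, -32/5, …
ICs: h(0) = -3, h′(0) = -2, h′′(0) = 12, h′′′(0) = 16.

f: a_k = 0, -2, 0, 8/3, 0, -32/5, …
g: a_k = -3, 0, 6, 0, -2, 0, …
f+g: L₀ = lclm(L_f,L_g), ord ≤ 2+2.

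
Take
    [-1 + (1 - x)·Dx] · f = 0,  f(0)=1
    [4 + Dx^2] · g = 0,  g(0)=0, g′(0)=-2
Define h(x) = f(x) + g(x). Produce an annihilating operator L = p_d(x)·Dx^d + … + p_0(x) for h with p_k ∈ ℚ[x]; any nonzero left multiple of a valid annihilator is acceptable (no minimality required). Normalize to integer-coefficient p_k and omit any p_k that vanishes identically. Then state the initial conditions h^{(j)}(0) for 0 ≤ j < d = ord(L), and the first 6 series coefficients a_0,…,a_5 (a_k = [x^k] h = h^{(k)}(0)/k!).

L = (20 - 16·x + 8·x^2) + (-12 + 28·x - 24·x^2 + 8·x^3)·Dx + (5 - 4·x + 2·x^2)·Dx^2 + (-3 + 7·x - 6·x^2 + 2·x^3)·Dx^3  (order 3).
h: a_k = 1, -1, 1, 7/3, 1, 11/15, …
ICs: h(0) = 1, h′(0) = -1, h′′(0) = 2.

f: a_k = 1, 1, 1, 1, 1, 1, …
g: a_k = 0, -2, 0, 4/3, 0, -4/15, …
h₀=f+g: left-lcm gives L₀, ord ≤ 3.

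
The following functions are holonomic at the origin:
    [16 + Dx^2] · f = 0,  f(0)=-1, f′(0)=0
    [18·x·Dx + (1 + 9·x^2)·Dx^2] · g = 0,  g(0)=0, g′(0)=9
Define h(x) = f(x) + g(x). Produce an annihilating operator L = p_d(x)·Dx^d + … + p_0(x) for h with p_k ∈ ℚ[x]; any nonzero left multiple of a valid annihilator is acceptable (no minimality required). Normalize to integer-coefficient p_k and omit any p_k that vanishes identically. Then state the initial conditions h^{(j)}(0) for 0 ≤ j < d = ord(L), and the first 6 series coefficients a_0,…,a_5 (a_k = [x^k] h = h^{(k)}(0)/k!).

L = (-13248·x + 181440·x^3 + 186624·x^5)·Dx + (-16 + 6048·x^2 + 66096·x^4 + 93312·x^6)·Dx^2 + (-828·x + 11340·x^3 + 11664·x^5)·Dx^3 + (-1 + 378·x^2 + 4131·x^4 + 5832·x^6)·Dx^4  (order 4).
h: a_k = -1, 9, 8, -27, -32/3, 729/5, …
ICs: h(0) = -1, h′(0) = 9, h′′(0) = 16, h′′′(0) = -162.

f: a_k = -1, 0, 8, 0, -32/3, 0, …
g: a_k = 0, 9, 0, -27, 0, 729/5, …
f+g: L₀ = lclm(L_f,L_g), ord ≤ 2+2.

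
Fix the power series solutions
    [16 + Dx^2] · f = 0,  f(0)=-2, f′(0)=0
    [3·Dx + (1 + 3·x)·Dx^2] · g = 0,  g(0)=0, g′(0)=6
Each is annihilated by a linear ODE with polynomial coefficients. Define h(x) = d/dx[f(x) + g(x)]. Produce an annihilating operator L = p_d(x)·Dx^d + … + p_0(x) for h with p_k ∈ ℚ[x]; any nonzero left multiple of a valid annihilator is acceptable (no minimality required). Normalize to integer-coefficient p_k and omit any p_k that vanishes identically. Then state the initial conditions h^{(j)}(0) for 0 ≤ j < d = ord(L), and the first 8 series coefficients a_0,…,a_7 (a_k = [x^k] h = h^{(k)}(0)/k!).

L = (1680 + 2304·x + 3456·x^2) + (272 + 1584·x + 3456·x^2 + 3456·x^3)·Dx + (105 + 144·x + 216·x^2)·Dx^2 + (17 + 99·x + 216·x^2 + 216·x^3)·Dx^3  (order 3).
h: a_k = 6, 14, 54, -742/3, 486, -20846/15, 4374, -4141622/315, …
ICs: h(0) = 6, h′(0) = 14, h′′(0) = 108.

f: a_k = -2, 0, 16, 0, -64/3, 0, 512/45, 0, …
g: a_k = 0, 6, -9, 18, -81/2, 486/5, -243, 4374/7, …
Sum ⇒ L₀ = lclm(L_f,L_g) in ℚ(x)⟨Dx⟩.
Derive L from L₀ (diff closure).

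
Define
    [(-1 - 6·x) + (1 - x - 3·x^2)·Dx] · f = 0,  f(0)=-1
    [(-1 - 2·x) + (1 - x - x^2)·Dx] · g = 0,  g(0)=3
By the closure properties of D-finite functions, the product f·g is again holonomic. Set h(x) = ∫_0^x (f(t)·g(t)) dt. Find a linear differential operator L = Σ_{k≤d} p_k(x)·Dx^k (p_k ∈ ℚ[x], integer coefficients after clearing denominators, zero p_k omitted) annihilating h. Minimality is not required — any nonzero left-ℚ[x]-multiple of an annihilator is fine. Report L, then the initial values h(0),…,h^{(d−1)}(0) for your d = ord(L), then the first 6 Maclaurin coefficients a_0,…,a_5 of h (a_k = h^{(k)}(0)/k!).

L = (-2 - 6·x + 12·x^2 + 12·x^3)·Dx + (1 - 2·x - 3·x^2 + 4·x^3 + 3·x^4)·Dx^2  (order 2).
h: a_k = 0, -3, -3, -7, -12, -126/5, …
ICs: h(0) = 0, h′(0) = -3.

f: a_k = -1, -1, -4, -7, -19, -40, …
g: a_k = 3, 3, 6, 9, 15, 24, …
f·g: L₀ = L_f ⊗_s L_g, ord ≤ 1·1.
h=∫h₀ ⇒ L = L₀·Dx.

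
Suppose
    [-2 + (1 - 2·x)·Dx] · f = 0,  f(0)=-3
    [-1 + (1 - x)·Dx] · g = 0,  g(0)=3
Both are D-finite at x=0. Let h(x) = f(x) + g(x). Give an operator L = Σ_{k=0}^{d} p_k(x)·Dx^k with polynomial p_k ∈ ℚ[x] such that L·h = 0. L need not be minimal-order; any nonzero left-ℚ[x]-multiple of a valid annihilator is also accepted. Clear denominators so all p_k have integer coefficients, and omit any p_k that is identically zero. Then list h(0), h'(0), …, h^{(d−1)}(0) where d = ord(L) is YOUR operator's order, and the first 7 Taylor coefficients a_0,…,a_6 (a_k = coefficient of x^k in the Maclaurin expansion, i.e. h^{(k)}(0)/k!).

f: a_k = -3, -6, -12, -24, -48, -96, -192, …
g: a_k = 3, 3, 3, 3, 3, 3, 3, …
f+g: L₀ = lclm(L_f,L_g), ord ≤ 1+1.
L = -4 + (6 - 8·x)·Dx + (-1 + 3·x - 2·x^2)·Dx^2  (order 2).
h: a_k = 0, -3, -9, -21, -45, -93, -189, …
ICs: h(0) = 0, h′(0) = -3.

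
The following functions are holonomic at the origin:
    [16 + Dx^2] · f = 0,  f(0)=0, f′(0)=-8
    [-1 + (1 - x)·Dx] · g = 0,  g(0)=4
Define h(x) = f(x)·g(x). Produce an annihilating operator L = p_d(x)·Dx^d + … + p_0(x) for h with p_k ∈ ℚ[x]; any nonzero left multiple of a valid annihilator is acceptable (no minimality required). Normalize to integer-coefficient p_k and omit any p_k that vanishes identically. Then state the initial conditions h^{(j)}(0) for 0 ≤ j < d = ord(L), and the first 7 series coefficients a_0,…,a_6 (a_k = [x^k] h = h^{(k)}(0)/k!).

L = (-16 + 16·x) + 2·Dx + (-1 + x)·Dx^2  (order 2).
h: a_k = 0, -32, -32, 160/3, 160/3, -224/15, -224/15, …
ICs: h(0) = 0, h′(0) = -32.

f: a_k = 0, -8, 0, 64/3, 0, -256/15, 0, …
g: a_k = 4, 4, 4, 4, 4, 4, 4, …
Sym-product of L_f,L_g gives L₀ (≤ ord 2).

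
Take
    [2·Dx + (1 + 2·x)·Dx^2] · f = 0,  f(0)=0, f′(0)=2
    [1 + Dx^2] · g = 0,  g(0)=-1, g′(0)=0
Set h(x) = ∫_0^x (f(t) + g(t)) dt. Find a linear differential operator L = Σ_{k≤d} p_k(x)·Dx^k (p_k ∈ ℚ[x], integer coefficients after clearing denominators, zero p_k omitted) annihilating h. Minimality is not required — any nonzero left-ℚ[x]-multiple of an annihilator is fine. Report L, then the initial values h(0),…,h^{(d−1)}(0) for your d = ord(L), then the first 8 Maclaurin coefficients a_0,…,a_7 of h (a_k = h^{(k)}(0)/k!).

L = (50 + 8·x + 8·x^2)·Dx^2 + (9 + 22·x + 12·x^2 + 8·x^3)·Dx^3 + (50 + 8·x + 8·x^2)·Dx^4 + (9 + 22·x + 12·x^2 + 8·x^3)·Dx^5  (order 5).
h: a_k = 0, -1, 1, -1/2, 2/3, -97/120, 16/15, -1097/720, …
ICs: h(0) = 0, h′(0) = -1, h′′(0) = 2, h′′′(0) = -3, h′′′′(0) = 16.

f: a_k = 0, 2, -2, 8/3, -4, 32/5, -32/3, 128/7, …
g: a_k = -1, 0, 1/2, 0, -1/24, 0, 1/720, 0, …
f+g: L₀ = lclm(L_f,L_g), ord ≤ 2+2.
h=∫₀ˣh₀: take L = L₀·Dx.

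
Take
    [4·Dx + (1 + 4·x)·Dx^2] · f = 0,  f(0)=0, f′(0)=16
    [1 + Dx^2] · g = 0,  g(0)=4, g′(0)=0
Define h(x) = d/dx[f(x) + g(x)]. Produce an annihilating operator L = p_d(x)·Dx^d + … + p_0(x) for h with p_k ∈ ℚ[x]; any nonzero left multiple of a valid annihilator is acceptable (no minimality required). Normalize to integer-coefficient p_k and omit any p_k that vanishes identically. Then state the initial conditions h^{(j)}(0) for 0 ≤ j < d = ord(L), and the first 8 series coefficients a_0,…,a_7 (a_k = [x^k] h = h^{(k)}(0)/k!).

f: a_k = 0, 16, -32, 256/3, -256, 4096/5, -8192/3, 65536/7, …
g: a_k = 4, 0, -2, 0, 1/6, 0, -1/180, 0, …
Weyl lclm of L_f,L_g ⇒ L₀ (ord ≤ 4).
Differentiate: ansatz ord ≤ ord L₀ ⇒ L.
L = (388 + 32·x + 64·x^2) + (33 + 140·x + 48·x^2 + 64·x^3)·Dx + (388 + 32·x + 64·x^2)·Dx^2 + (33 + 140·x + 48·x^2 + 64·x^3)·Dx^3  (order 3).
h: a_k = 16, -68, 256, -3070/3, 4096, -491521/30, 65536, -330301439/1260, …
ICs: h(0) = 16, h′(0) = -68, h′′(0) = 512.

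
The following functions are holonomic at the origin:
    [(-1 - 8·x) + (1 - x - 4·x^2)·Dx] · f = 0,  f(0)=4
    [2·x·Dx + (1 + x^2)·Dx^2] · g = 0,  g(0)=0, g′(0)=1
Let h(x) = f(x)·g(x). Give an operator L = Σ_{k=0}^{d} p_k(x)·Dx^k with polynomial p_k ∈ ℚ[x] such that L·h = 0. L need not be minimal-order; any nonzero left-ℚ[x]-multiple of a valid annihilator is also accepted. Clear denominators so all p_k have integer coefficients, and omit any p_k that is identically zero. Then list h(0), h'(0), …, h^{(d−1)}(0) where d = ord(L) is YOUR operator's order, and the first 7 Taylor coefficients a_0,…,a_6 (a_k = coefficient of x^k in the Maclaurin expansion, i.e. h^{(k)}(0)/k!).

f: a_k = 4, 4, 20, 36, 116, 260, 724, …
g: a_k = 0, 1, 0, -1/3, 0, 1/5, 0, …
Product ⇒ symmetric product L₀, ord ≤ 2.
L = (8 + 2·x + 24·x^2) + (2 + 14·x + 4·x^2 + 24·x^3)·Dx + (-1 + x + 3·x^2 + x^3 + 4·x^4)·Dx^2  (order 2).
h: a_k = 0, 4, 4, 56/3, 104/3, 1652/15, 1244/5, …
ICs: h(0) = 0, h′(0) = 4.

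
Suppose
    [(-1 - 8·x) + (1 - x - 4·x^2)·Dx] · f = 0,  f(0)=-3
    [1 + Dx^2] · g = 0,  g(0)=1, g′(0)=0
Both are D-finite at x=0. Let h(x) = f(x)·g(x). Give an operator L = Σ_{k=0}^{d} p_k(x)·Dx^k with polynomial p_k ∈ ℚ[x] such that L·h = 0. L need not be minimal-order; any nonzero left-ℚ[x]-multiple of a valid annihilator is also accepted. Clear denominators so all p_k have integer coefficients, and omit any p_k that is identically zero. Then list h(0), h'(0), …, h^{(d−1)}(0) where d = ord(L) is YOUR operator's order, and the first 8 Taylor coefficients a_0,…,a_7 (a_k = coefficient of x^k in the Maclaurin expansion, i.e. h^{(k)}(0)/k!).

L = (7 + x + 4·x^2) + (2 + 16·x)·Dx + (-1 + x + 4·x^2)·Dx^2  (order 2).
h: a_k = -3, -3, -27/2, -51/2, -637/8, -1453/8, -120029/240, -294389/240, …
ICs: h(0) = -3, h′(0) = -3.

f: a_k = -3, -3, -15, -27, -87, -195, -543, -1323, …
g: a_k = 1, 0, -1/2, 0, 1/24, 0, -1/720, 0, …
f·g: L₀ = L_f ⊗_s L_g, ord ≤ 1·2.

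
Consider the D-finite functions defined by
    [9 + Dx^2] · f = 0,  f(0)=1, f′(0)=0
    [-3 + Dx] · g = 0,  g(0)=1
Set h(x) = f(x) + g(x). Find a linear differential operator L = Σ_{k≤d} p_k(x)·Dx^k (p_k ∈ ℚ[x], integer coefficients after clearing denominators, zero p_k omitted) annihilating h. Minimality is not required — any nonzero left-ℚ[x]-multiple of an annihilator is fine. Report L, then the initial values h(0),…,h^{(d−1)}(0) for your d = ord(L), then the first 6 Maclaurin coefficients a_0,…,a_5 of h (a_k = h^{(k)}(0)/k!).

L = -27 + 9·Dx - 3·Dx^2 + Dx^3  (order 3).
h: a_k = 2, 3, 0, 9/2, 27/4, 81/40, …
ICs: h(0) = 2, h′(0) = 3, h′′(0) = 0.

f: a_k = 1, 0, -9/2, 0, 27/8, 0, …
g: a_k = 1, 3, 9/2, 9/2, 27/8, 81/40, …
L₀ := lclm(L_f,L_g); ord L₀ ≤ 2+1.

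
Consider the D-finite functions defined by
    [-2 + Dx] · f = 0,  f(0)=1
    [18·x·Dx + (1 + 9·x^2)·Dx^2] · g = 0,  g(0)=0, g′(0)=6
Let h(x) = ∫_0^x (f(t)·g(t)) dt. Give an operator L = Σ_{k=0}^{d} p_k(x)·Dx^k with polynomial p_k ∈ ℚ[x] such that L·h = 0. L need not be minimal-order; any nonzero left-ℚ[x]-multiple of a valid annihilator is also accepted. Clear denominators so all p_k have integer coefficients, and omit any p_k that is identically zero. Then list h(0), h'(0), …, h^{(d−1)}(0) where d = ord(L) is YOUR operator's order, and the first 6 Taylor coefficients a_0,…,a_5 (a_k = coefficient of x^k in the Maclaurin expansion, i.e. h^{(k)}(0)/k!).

f: a_k = 1, 2, 2, 4/3, 2/3, 4/15, …
g: a_k = 0, 6, 0, -18, 0, 486/5, …
Sym-product of L_f,L_g gives L₀ (≤ ord 2).
h=∫₀ˣh₀: take L = L₀·Dx.
L = (4 - 36·x + 36·x^2)·Dx + (-4 + 18·x - 36·x^2)·Dx^2 + (1 + 9·x^2)·Dx^3  (order 3).
h: a_k = 0, 0, 3, 4, -3/2, -28/5, …
ICs: h(0) = 0, h′(0) = 0, h′′(0) = 6.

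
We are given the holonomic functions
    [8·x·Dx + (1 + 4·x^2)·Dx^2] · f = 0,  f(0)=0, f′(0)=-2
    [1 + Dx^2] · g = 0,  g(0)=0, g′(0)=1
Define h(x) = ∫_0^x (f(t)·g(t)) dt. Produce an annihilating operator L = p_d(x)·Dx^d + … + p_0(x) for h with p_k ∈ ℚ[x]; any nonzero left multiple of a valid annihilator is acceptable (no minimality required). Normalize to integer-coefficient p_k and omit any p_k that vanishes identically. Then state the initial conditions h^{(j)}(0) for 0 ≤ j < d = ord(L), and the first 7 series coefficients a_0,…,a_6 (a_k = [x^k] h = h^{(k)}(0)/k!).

f: a_k = 0, -2, 0, 8/3, 0, -32/5, 0, …
g: a_k = 0, 1, 0, -1/6, 0, 1/120, 0, …
L₀ := L_f ⊗_s L_g (sym. prod.), ord ≤ 4.
Integrate: L := L₀·Dx.
L = (85 + 944·x^2 + 416·x^4 + 256·x^6 + 256·x^8)·Dx + (144·x + 704·x^3 + 768·x^5 + 1024·x^7)·Dx^2 + (90 + 992·x^2 + 576·x^4 + 512·x^6 + 512·x^8)·Dx^3 + (144·x + 704·x^3 + 768·x^5 + 1024·x^7)·Dx^4 + (5 + 48·x^2 + 160·x^4 + 256·x^6 + 256·x^8)·Dx^5  (order 5).
h: a_k = 0, 0, 0, -2/3, 0, 3/5, 0, …
ICs: h(0) = 0, h′(0) = 0, h′′(0) = 0, h′′′(0) = -4, h′′′′(0) = 0.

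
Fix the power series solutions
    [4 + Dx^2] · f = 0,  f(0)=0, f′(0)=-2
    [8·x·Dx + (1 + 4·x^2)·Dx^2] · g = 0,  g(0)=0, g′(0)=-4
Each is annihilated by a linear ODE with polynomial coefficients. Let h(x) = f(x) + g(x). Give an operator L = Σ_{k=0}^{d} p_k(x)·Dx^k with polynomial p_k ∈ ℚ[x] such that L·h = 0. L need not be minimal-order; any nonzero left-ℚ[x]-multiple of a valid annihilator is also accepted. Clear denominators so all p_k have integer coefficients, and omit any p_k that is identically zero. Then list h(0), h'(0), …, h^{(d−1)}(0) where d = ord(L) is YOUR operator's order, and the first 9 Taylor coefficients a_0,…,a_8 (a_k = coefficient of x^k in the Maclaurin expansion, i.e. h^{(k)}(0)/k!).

L = (-352·x + 1792·x^3 + 512·x^5)·Dx + (-4 + 112·x^2 + 576·x^4 + 256·x^6)·Dx^2 + (-88·x + 448·x^3 + 128·x^5)·Dx^3 + (-1 + 28·x^2 + 144·x^4 + 64·x^6)·Dx^4  (order 4).
h: a_k = 0, -6, 0, 20/3, 0, -196/15, 0, 11528/315, 0, …
ICs: h(0) = 0, h′(0) = -6, h′′(0) = 0, h′′′(0) = 40.

f: a_k = 0, -2, 0, 4/3, 0, -4/15, 0, 8/315, 0, …
g: a_k = 0, -4, 0, 16/3, 0, -64/5, 0, 256/7, 0, …
Weyl lclm of L_f,L_g ⇒ L₀ (ord ≤ 4).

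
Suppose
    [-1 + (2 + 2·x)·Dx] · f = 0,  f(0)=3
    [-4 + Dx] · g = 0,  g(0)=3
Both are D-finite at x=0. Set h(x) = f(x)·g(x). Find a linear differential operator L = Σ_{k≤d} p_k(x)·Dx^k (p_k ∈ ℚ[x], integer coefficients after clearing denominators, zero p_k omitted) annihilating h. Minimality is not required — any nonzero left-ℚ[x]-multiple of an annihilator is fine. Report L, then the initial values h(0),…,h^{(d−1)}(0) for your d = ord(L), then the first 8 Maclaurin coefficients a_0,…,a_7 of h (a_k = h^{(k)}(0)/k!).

L = (-9 - 8·x) + (2 + 2·x)·Dx  (order 1).
h: a_k = 9, 81/2, 711/8, 2049/16, 17523/128, 148659/1280, 417727/5120, 3503907/71680, …
ICs: h(0) = 9.

f: a_k = 3, 3/2, -3/8, 3/16, -15/128, 21/256, -63/1024, 99/2048, …
g: a_k = 3, 12, 24, 32, 32, 128/5, 256/15, 1024/105, …
f·g: L₀ = L_f ⊗_s L_g, ord ≤ 1·1.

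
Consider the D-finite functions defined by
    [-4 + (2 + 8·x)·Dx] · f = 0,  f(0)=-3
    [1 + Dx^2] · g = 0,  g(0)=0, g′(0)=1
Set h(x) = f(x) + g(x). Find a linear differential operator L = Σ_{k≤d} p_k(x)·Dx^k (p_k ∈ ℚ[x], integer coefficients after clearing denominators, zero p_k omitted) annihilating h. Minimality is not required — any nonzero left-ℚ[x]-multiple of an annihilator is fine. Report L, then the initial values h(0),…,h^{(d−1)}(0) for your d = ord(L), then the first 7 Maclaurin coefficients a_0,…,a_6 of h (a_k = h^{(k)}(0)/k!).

L = (-26 - 16·x - 32·x^2) + (-3 - 4·x + 48·x^2 + 64·x^3)·Dx + (-26 - 16·x - 32·x^2)·Dx^2 + (-3 - 4·x + 48·x^2 + 64·x^3)·Dx^3  (order 3).
h: a_k = -3, -5, 6, -73/6, 30, -10079/120, 252, …
ICs: h(0) = -3, h′(0) = -5, h′′(0) = 12.

f: a_k = -3, -6, 6, -12, 30, -84, 252, …
g: a_k = 0, 1, 0, -1/6, 0, 1/120, 0, …
Sum ⇒ L₀ = lclm(L_f,L_g) in ℚ(x)⟨Dx⟩.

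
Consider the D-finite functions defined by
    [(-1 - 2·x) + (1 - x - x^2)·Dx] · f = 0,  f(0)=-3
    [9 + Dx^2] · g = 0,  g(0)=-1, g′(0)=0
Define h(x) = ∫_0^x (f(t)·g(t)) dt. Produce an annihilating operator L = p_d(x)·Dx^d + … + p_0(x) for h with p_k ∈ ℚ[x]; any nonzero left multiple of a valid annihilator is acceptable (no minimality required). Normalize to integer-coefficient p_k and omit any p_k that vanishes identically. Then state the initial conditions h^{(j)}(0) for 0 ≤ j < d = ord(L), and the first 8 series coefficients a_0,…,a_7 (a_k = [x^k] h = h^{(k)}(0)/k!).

f: a_k = -3, -3, -6, -9, -15, -24, -39, -63, …
g: a_k = -1, 0, 9/2, 0, -27/8, 0, 81/80, 0, …
f·g: L₀ = L_f ⊗_s L_g, ord ≤ 1·2.
Integrate: L := L₀·Dx.
L = (-7 + 9·x + 9·x^2)·Dx + (2 + 4·x)·Dx^2 + (-1 + x + x^2)·Dx^3  (order 3).
h: a_k = 0, 3, 3/2, -5/2, -9/8, -3/8, -17/16, -129/80, …
ICs: h(0) = 0, h′(0) = 3, h′′(0) = 3.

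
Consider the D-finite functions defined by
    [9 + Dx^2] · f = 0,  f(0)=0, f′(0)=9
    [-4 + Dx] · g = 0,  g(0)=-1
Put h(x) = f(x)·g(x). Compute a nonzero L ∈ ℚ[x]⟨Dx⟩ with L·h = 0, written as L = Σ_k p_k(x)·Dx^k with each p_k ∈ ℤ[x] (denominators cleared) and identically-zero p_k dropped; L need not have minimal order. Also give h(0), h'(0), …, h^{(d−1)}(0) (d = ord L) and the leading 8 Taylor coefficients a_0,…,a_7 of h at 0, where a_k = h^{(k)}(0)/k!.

f: a_k = 0, 9, 0, -27/2, 0, 243/40, 0, -729/560, …
g: a_k = -1, -4, -8, -32/3, -32/3, -128/15, -256/45, -1024/315, …
h₀=f·g: eliminate ⇒ L₀, order ≤ 2·1.
L = 25 - 8·Dx + Dx^2  (order 2).
h: a_k = 0, -9, -36, -117/2, -42, 237/40, 429/10, 25481/560, …
ICs: h(0) = 0, h′(0) = -9.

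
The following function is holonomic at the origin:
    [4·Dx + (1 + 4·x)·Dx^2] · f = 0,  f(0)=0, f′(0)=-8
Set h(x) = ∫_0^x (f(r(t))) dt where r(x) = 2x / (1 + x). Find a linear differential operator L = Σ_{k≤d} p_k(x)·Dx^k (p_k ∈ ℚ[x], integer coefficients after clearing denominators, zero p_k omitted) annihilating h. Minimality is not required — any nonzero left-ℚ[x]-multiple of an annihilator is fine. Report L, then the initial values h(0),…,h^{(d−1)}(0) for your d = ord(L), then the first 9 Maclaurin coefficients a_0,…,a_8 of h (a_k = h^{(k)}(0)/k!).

f: a_k = 0, -8, 16, -128/3, 128, -2048/5, 4096/3, -32768/7, 16384, …
f∘r: x↦r, Dx↦Dx/r' in L_f ⇒ L₀.
h=∫h₀ ⇒ L = L₀·Dx.
L = (10 + 18·x)·Dx^2 + (1 + 10·x + 9·x^2)·Dx^3  (order 3).
h: a_k = 0, 0, -8, 80/3, -364/3, 656, -59048/15, 75920/3, -1195742/7, …
ICs: h(0) = 0, h′(0) = 0, h′′(0) = -16.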